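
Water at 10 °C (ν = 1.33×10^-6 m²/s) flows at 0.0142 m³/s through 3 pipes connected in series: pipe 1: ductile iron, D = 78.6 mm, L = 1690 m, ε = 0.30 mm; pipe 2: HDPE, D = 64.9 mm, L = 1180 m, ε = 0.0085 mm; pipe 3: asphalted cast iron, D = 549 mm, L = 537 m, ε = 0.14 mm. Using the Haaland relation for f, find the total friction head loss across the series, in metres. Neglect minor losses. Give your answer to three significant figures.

H ≈ 547 m

Pipe 1: V = 2.927 m/s, Re = 1.73×10^5, ε/D = 0.00382, f = 0.02868, h_1 = f(L/D)V²/2g = 269.2 m
Pipe 2: V = 4.292 m/s, Re = 2.09×10^5, ε/D = 1.31×10^-4, f = 0.01629, h_2 = f(L/D)V²/2g = 278.2 m
Pipe 3: V = 0.05999 m/s, Re = 2.48×10^4, ε/D = 2.55×10^-4, f = 0.02492, h_3 = f(L/D)V²/2g = 0.004471 m
Series → Q common, losses add: H = Σh = 547.3 m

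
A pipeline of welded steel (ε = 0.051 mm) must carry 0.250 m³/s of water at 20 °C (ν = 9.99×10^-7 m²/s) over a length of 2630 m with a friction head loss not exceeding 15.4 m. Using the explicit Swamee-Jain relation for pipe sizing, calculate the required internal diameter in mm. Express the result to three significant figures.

Swamee-Jain (Type III): D = 0.66·[ε^1.25·(LQ²/(gh_f))^4.75 + ν·Q^9.4·(L/(gh_f))^5.2]^0.04
LQ²/(gh_f) = 1.088; L/(gh_f) = 17.41
Term 1 = ε^1.25·(…)^4.75 = 6.43×10^-6; Term 2 = ν·Q^9.4·(…)^5.2 = 6.20×10^-6
D = 0.66·(6.43×10^-6 + 6.20×10^-6)^0.04 = 0.4203 m = 420 mm
Check: V = 1.80 m/s, Re = 7.58×10^5, f = 0.01413, h_f = 14.6 m ≈ 15.4 m ✓

D ≈ 420 mm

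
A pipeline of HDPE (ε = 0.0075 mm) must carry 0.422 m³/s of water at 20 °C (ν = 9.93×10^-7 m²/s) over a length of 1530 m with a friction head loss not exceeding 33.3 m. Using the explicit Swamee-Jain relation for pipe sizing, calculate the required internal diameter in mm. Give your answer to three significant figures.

Swamee-Jain (Type III): D = 0.66·[ε^1.25·(LQ²/(gh_f))^4.75 + ν·Q^9.4·(L/(gh_f))^5.2]^0.04
LQ²/(gh_f) = 0.8341; L/(gh_f) = 4.684
Term 1 = ε^1.25·(…)^4.75 = 1.66×10^-7; Term 2 = ν·Q^9.4·(…)^5.2 = 9.16×10^-7
D = 0.66·(1.66×10^-7 + 9.16×10^-7)^0.04 = 0.3810 m = 381 mm
Check: V = 3.70 m/s, Re = 1.42×10^6, f = 0.01152, h_f = 32.3 m ≈ 33.3 m ✓

D ≈ 381 mm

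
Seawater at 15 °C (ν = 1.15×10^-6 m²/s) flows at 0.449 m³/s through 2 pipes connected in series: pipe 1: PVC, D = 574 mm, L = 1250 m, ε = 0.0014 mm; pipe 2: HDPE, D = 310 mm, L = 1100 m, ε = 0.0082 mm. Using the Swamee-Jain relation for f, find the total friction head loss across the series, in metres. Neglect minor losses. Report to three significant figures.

Pipe 1: V = 1.735 m/s, Re = 8.66×10^5, ε/D = 2.44×10^-6, f = 0.01195, h_1 = f(L/D)V²/2g = 3.993 m
Pipe 2: V = 5.949 m/s, Re = 1.60×10^6, ε/D = 2.65×10^-5, f = 0.01153, h_2 = f(L/D)V²/2g = 73.81 m
Series → Q common, losses add: H = Σh = 77.81 m

H ≈ 77.8 m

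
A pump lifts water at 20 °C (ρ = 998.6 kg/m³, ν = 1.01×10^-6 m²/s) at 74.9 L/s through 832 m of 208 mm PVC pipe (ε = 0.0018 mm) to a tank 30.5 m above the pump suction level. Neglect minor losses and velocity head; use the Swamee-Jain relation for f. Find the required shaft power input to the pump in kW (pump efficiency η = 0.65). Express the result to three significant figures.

P_shaft ≈ 49.5 kW

V = 4Q/(πD²) = 2.204 m/s; Re = 4.54×10^5; ε/D = 8.65×10^-6; f = 0.01345
h_f = f(L/D)V²/2g = 13.32 m
Total head H = z + h_f = 30.5 + 13.32 = 43.82 m
P_hyd = ρgQH = 998.6·9.81·0.0749·43.82 = 32.16 kW
P_shaft = P_hyd/η = 32.16/0.65 = 49.47 kW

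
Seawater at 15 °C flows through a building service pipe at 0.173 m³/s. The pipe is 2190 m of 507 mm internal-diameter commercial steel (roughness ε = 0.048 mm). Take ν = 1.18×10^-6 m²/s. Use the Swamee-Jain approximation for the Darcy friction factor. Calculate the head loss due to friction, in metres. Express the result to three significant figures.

h_f ≈ 2.42 m

V = 4Q/(πD²) = 4·0.173/(π·0.507²) = 0.8569 m/s
Re = VD/ν = 0.8569·0.507/1.18×10^-6 = 3.68×10^5 → turbulent
ε/D = 0.048/507 = 9.47×10^-5
Swamee-Jain: f = 0.01496
h_f = f(L/D)V²/(2g) = 0.01496·(2190/0.507)·0.8569²/(2·9.81) = 2.419 m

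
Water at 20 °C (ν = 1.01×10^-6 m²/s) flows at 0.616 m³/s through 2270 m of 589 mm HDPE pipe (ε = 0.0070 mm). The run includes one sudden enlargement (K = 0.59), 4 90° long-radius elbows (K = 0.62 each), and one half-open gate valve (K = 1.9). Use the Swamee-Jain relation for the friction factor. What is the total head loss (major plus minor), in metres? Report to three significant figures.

V = 4Q/(πD²) = 2.261 m/s; V²/2g = 0.2605 m
Re = 1.32×10^6, ε/D = 1.19×10^-5 → f = 0.01143 (Swamee-Jain)
Major: h_f = f(L/D)·V²/2g = 0.01143·3854·0.2605 = 11.47 m
Minor: ΣK = 4.97; h_m = ΣK·V²/2g = 1.295 m
Total H_L = 11.47 + 1.295 = 12.77 m

H_L ≈ 12.8 m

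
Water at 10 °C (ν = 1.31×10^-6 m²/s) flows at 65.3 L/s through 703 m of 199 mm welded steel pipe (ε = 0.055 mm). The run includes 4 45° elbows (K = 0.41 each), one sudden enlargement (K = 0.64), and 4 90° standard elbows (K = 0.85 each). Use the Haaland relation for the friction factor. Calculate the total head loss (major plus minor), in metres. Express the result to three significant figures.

V = 4Q/(πD²) = 2.100 m/s; V²/2g = 0.2247 m
Re = 3.19×10^5, ε/D = 2.76×10^-4 → f = 0.01654 (Haaland)
Major: h_f = f(L/D)·V²/2g = 0.01654·3533·0.2247 = 13.13 m
Minor: ΣK = 5.68; h_m = ΣK·V²/2g = 1.276 m
Total H_L = 13.13 + 1.276 = 14.40 m

H_L ≈ 14.4 m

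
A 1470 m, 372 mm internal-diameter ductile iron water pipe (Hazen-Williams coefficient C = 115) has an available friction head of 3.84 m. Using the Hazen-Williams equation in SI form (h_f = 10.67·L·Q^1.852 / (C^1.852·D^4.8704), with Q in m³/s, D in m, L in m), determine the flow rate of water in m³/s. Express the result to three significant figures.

Rearranging: Q = [h_f·C^1.852·D^4.8704 / (10.67·L)]^(1/1.852)
Q = [3.84·115^1.852·0.372^4.8704 / (10.67·1470)]^0.540 = 0.09582 m³/s

Q ≈ 0.0958 m³/s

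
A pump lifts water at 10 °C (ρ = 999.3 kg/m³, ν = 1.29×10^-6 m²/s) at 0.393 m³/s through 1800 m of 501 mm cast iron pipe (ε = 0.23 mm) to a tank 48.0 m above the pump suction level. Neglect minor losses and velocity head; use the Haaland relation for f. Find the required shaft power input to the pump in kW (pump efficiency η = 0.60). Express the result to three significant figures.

V = 4Q/(πD²) = 1.994 m/s; Re = 7.74×10^5; ε/D = 4.59×10^-4; f = 0.01701
h_f = f(L/D)V²/2g = 12.38 m
Total head H = z + h_f = 48.0 + 12.38 = 60.38 m
P_hyd = ρgQH = 999.3·9.81·0.393·60.38 = 232.6 kW
P_shaft = P_hyd/η = 232.6/0.60 = 387.7 kW

P_shaft ≈ 388 kW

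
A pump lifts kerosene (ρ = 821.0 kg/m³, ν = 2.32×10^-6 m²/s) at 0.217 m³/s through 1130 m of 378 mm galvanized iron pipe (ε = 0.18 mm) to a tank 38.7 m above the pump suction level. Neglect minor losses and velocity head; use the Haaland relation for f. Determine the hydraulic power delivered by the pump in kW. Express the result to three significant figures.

P_hyd ≈ 85.4 kW

V = 4Q/(πD²) = 1.934 m/s; Re = 3.15×10^5; ε/D = 4.76×10^-4; f = 0.01788
h_f = f(L/D)V²/2g = 10.18 m
Total head H = z + h_f = 38.7 + 10.18 = 48.88 m
P_hyd = ρgQH = 821.0·9.81·0.217·48.88 = 85.44 kW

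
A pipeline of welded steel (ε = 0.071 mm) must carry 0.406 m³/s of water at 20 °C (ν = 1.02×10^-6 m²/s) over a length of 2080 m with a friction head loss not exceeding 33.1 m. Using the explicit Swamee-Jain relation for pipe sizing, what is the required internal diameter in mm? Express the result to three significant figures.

Swamee-Jain (Type III): D = 0.66·[ε^1.25·(LQ²/(gh_f))^4.75 + ν·Q^9.4·(L/(gh_f))^5.2]^0.04
LQ²/(gh_f) = 1.056; L/(gh_f) = 6.406
Term 1 = ε^1.25·(…)^4.75 = 8.44×10^-6; Term 2 = ν·Q^9.4·(…)^5.2 = 3.33×10^-6
D = 0.66·(8.44×10^-6 + 3.33×10^-6)^0.04 = 0.4192 m = 419 mm
Check: V = 2.94 m/s, Re = 1.21×10^6, f = 0.01426, h_f = 31.2 m ≈ 33.1 m ✓

D ≈ 419 mm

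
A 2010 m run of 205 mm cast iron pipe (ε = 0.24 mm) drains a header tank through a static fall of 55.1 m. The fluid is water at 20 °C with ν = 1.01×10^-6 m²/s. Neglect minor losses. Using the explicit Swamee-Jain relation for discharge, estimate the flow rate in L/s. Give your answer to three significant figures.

Swamee-Jain (Type II): Q = -0.965·√(gD⁵h_f/L)·ln[ε/(3.7D) + √(3.17ν²L/(gD³h_f))]
√(gD⁵h_f/L) = √(9.81·0.205⁵·55.1/2010) = 0.009867
ε/(3.7D) = 3.16×10^-4; √(3.17ν²L/(gD³h_f)) = 3.74×10^-5
Q = -0.965·0.009867·ln(3.538×10^-4) = 0.07567 m³/s
Check: V = 2.29 m/s, Re = 4.65×10^5, f = 0.02111, h_f = 55.4 m ≈ 55.1 m ✓

Q ≈ 75.7 L/s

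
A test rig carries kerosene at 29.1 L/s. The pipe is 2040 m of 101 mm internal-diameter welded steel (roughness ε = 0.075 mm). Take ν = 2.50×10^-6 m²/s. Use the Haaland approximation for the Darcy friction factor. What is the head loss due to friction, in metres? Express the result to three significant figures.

V = 4Q/(πD²) = 4·0.0291/(π·0.101²) = 3.632 m/s
Re = VD/ν = 3.632·0.101/2.50×10^-6 = 1.47×10^5 → turbulent
ε/D = 0.075/101 = 7.43×10^-4
Haaland: f = 0.02028
h_f = f(L/D)V²/(2g) = 0.02028·(2040/0.101)·3.632²/(2·9.81) = 275.5 m

h_f ≈ 275 m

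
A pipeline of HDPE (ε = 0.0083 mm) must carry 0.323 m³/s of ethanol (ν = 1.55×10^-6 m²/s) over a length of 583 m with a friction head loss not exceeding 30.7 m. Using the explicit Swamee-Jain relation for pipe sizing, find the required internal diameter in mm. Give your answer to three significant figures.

D ≈ 292 mm

Swamee-Jain (Type III): D = 0.66·[ε^1.25·(LQ²/(gh_f))^4.75 + ν·Q^9.4·(L/(gh_f))^5.2]^0.04
LQ²/(gh_f) = 0.2020; L/(gh_f) = 1.936
Term 1 = ε^1.25·(…)^4.75 = 2.23×10^-10; Term 2 = ν·Q^9.4·(…)^5.2 = 1.17×10^-9
D = 0.66·(2.23×10^-10 + 1.17×10^-9)^0.04 = 0.2920 m = 292 mm
Check: V = 4.82 m/s, Re = 9.09×10^5, f = 0.01242, h_f = 29.4 m ≈ 30.7 m ✓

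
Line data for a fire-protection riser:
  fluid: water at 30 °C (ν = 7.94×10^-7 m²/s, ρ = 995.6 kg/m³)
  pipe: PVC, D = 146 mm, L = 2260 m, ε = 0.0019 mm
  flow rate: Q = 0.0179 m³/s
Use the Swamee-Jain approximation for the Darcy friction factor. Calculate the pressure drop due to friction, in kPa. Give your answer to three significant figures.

Δp ≈ 138 kPa

V = 4Q/(πD²) = 4·0.0179/(π·0.146²) = 1.069 m/s
Re = VD/ν = 1.069·0.146/7.94×10^-7 = 1.97×10^5 → turbulent
ε/D = 0.0019/146 = 1.30×10^-5
Swamee-Jain: f = 0.01570
h_f = f(L/D)V²/(2g) = 0.01570·(2260/0.146)·1.069²/(2·9.81) = 14.16 m
Δp = ρg·h_f = 995.6·9.81·14.16 = 138.3 kPa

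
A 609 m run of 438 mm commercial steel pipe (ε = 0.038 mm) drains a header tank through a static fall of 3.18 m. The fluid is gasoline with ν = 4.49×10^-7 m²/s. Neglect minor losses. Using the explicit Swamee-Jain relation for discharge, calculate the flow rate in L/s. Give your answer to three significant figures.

Q ≈ 284 L/s

Swamee-Jain (Type II): Q = -0.965·√(gD⁵h_f/L)·ln[ε/(3.7D) + √(3.17ν²L/(gD³h_f))]
√(gD⁵h_f/L) = √(9.81·0.438⁵·3.18/609) = 0.02874
ε/(3.7D) = 2.34×10^-5; √(3.17ν²L/(gD³h_f)) = 1.22×10^-5
Q = -0.965·0.02874·ln(3.563×10^-5) = 0.2840 m³/s
Check: V = 1.88 m/s, Re = 1.84×10^6, f = 0.01271, h_f = 3.20 m ≈ 3.18 m ✓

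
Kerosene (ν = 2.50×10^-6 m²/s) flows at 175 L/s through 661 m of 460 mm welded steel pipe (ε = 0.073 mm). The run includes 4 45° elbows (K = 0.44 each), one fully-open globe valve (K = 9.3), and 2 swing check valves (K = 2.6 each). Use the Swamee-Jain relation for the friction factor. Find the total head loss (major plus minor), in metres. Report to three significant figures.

H_L ≈ 2.29 m

V = 4Q/(πD²) = 1.053 m/s; V²/2g = 0.05652 m
Re = 1.94×10^5, ε/D = 1.59×10^-4 → f = 0.01691 (Swamee-Jain)
Major: h_f = f(L/D)·V²/2g = 0.01691·1437·0.05652 = 1.373 m
Minor: ΣK = 16.3; h_m = ΣK·V²/2g = 0.9189 m
Total H_L = 1.373 + 0.9189 = 2.292 m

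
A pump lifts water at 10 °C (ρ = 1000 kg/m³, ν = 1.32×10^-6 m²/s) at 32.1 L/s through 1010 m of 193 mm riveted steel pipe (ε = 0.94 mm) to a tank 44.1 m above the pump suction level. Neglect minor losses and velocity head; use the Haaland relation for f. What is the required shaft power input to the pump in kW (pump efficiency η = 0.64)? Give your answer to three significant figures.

V = 4Q/(πD²) = 1.097 m/s; Re = 1.60×10^5; ε/D = 0.00487; f = 0.03073
h_f = f(L/D)V²/2g = 9.869 m
Total head H = z + h_f = 44.1 + 9.869 = 53.97 m
P_hyd = ρgQH = 1000·9.81·0.0321·53.97 = 16.99 kW
P_shaft = P_hyd/η = 16.99/0.64 = 26.55 kW

P_shaft ≈ 26.6 kW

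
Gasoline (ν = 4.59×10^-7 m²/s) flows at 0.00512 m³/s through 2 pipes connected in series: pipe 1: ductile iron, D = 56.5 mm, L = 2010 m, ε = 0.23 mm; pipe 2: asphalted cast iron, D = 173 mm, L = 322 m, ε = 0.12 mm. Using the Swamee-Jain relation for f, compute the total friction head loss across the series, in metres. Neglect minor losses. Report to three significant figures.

Pipe 1: V = 2.042 m/s, Re = 2.51×10^5, ε/D = 0.00407, f = 0.02915, h_1 = f(L/D)V²/2g = 220.5 m
Pipe 2: V = 0.2178 m/s, Re = 8.21×10^4, ε/D = 6.94×10^-4, f = 0.02171, h_2 = f(L/D)V²/2g = 0.09772 m
Series → Q common, losses add: H = Σh = 220.5 m

H ≈ 221 m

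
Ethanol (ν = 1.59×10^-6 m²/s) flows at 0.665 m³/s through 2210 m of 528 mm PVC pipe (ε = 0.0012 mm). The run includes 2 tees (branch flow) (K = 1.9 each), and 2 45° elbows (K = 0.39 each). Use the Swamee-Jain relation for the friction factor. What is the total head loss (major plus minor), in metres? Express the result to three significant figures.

H_L ≈ 25.1 m

V = 4Q/(πD²) = 3.037 m/s; V²/2g = 0.4701 m
Re = 1.01×10^6, ε/D = 2.27×10^-6 → f = 0.01165 (Swamee-Jain)
Major: h_f = f(L/D)·V²/2g = 0.01165·4186·0.4701 = 22.92 m
Minor: ΣK = 4.58; h_m = ΣK·V²/2g = 2.153 m
Total H_L = 22.92 + 2.153 = 25.07 m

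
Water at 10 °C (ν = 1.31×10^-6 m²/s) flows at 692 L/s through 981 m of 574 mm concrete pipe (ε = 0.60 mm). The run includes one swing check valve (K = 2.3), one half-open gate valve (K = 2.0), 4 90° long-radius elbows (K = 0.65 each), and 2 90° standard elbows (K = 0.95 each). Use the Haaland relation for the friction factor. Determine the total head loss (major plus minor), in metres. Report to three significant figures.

V = 4Q/(πD²) = 2.674 m/s; V²/2g = 0.3645 m
Re = 1.17×10^6, ε/D = 0.00105 → f = 0.02011 (Haaland)
Major: h_f = f(L/D)·V²/2g = 0.02011·1709·0.3645 = 12.53 m
Minor: ΣK = 8.80; h_m = ΣK·V²/2g = 3.208 m
Total H_L = 12.53 + 3.208 = 15.73 m

H_L ≈ 15.7 m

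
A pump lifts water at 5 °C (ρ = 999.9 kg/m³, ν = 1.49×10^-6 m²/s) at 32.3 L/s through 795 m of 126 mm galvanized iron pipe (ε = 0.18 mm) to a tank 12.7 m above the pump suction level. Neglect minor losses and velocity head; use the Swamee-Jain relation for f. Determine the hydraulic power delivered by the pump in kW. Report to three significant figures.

P_hyd ≈ 19.5 kW

V = 4Q/(πD²) = 2.590 m/s; Re = 2.19×10^5; ε/D = 0.00143; f = 0.02264
h_f = f(L/D)V²/2g = 48.87 m
Total head H = z + h_f = 12.7 + 48.87 = 61.57 m
P_hyd = ρgQH = 999.9·9.81·0.0323·61.57 = 19.51 kW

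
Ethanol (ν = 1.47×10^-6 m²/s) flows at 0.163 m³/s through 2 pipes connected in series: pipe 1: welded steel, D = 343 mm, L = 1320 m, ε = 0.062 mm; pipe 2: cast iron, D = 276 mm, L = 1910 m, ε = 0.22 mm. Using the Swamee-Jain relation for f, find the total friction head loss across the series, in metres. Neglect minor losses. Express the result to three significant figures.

H ≈ 60.3 m

Pipe 1: V = 1.764 m/s, Re = 4.12×10^5, ε/D = 1.81×10^-4, f = 0.01561, h_1 = f(L/D)V²/2g = 9.530 m
Pipe 2: V = 2.724 m/s, Re = 5.12×10^5, ε/D = 7.97×10^-4, f = 0.01940, h_2 = f(L/D)V²/2g = 50.79 m
Series → Q common, losses add: H = Σh = 60.32 m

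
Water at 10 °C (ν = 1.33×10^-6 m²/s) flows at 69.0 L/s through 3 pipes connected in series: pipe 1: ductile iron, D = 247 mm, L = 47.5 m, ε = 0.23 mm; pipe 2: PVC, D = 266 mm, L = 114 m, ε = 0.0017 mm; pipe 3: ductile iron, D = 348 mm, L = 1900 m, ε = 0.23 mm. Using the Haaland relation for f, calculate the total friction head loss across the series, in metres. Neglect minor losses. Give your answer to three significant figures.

H ≈ 3.77 m

Pipe 1: V = 1.440 m/s, Re = 2.67×10^5, ε/D = 9.31×10^-4, f = 0.02033, h_1 = f(L/D)V²/2g = 0.4132 m
Pipe 2: V = 1.242 m/s, Re = 2.48×10^5, ε/D = 6.39×10^-6, f = 0.01491, h_2 = f(L/D)V²/2g = 0.5021 m
Pipe 3: V = 0.7254 m/s, Re = 1.90×10^5, ε/D = 6.61×10^-4, f = 0.01952, h_3 = f(L/D)V²/2g = 2.858 m
Series → Q common, losses add: H = Σh = 3.773 m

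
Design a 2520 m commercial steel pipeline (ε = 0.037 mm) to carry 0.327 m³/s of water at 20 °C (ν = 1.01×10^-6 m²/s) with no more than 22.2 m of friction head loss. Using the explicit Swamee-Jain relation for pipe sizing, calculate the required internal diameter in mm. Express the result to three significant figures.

D ≈ 426 mm

Swamee-Jain (Type III): D = 0.66·[ε^1.25·(LQ²/(gh_f))^4.75 + ν·Q^9.4·(L/(gh_f))^5.2]^0.04
LQ²/(gh_f) = 1.237; L/(gh_f) = 11.57
Term 1 = ε^1.25·(…)^4.75 = 7.93×10^-6; Term 2 = ν·Q^9.4·(…)^5.2 = 9.35×10^-6
D = 0.66·(7.93×10^-6 + 9.35×10^-6)^0.04 = 0.4256 m = 426 mm
Check: V = 2.30 m/s, Re = 9.68×10^5, f = 0.01335, h_f = 21.3 m ≈ 22.2 m ✓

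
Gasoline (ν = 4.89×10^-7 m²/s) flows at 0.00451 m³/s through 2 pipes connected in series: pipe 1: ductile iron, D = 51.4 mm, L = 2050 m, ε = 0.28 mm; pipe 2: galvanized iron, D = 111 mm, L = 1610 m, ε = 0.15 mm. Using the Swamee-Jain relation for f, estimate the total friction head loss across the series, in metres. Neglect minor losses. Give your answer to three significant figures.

Pipe 1: V = 2.174 m/s, Re = 2.28×10^5, ε/D = 0.00545, f = 0.03172, h_1 = f(L/D)V²/2g = 304.6 m
Pipe 2: V = 0.4661 m/s, Re = 1.06×10^5, ε/D = 0.00135, f = 0.02339, h_2 = f(L/D)V²/2g = 3.756 m
Series → Q common, losses add: H = Σh = 308.4 m

H ≈ 308 m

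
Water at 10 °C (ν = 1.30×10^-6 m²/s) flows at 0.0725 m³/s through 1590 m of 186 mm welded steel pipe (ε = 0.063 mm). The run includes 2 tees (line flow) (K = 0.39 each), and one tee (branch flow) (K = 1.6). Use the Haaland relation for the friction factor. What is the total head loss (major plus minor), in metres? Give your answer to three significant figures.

V = 4Q/(πD²) = 2.668 m/s; V²/2g = 0.3629 m
Re = 3.82×10^5, ε/D = 3.39×10^-4 → f = 0.01675 (Haaland)
Major: h_f = f(L/D)·V²/2g = 0.01675·8548·0.3629 = 51.96 m
Minor: ΣK = 2.38; h_m = ΣK·V²/2g = 0.8636 m
Total H_L = 51.96 + 0.8636 = 52.82 m

H_L ≈ 52.8 m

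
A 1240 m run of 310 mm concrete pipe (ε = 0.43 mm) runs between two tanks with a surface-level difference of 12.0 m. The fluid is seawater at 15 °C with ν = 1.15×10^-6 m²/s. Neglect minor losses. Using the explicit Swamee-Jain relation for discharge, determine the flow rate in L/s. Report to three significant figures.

Q ≈ 124 L/s

Swamee-Jain (Type II): Q = -0.965·√(gD⁵h_f/L)·ln[ε/(3.7D) + √(3.17ν²L/(gD³h_f))]
√(gD⁵h_f/L) = √(9.81·0.310⁵·12.0/1240) = 0.01649
ε/(3.7D) = 3.75×10^-4; √(3.17ν²L/(gD³h_f)) = 3.85×10^-5
Q = -0.965·0.01649·ln(4.134×10^-4) = 0.1239 m³/s
Check: V = 1.64 m/s, Re = 4.43×10^5, f = 0.02196, h_f = 12.1 m ≈ 12.0 m ✓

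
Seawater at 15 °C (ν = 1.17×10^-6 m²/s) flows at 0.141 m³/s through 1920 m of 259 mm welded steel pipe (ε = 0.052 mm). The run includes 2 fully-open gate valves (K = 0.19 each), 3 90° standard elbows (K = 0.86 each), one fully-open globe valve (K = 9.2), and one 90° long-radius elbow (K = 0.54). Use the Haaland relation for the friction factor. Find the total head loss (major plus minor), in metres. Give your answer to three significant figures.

V = 4Q/(πD²) = 2.676 m/s; V²/2g = 0.3651 m
Re = 5.92×10^5, ε/D = 2.01×10^-4 → f = 0.01509 (Haaland)
Major: h_f = f(L/D)·V²/2g = 0.01509·7413·0.3651 = 40.85 m
Minor: ΣK = 12.7; h_m = ΣK·V²/2g = 4.636 m
Total H_L = 40.85 + 4.636 = 45.48 m

H_L ≈ 45.5 m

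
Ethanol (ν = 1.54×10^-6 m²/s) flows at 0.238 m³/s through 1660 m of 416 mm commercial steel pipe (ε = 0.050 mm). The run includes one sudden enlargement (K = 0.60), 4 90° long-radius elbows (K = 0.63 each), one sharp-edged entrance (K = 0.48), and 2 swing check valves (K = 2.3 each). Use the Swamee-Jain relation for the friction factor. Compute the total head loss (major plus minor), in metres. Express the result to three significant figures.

V = 4Q/(πD²) = 1.751 m/s; V²/2g = 0.1563 m
Re = 4.73×10^5, ε/D = 1.20×10^-4 → f = 0.01479 (Swamee-Jain)
Major: h_f = f(L/D)·V²/2g = 0.01479·3990·0.1563 = 9.221 m
Minor: ΣK = 8.20; h_m = ΣK·V²/2g = 1.281 m
Total H_L = 9.221 + 1.281 = 10.50 m

H_L ≈ 10.5 m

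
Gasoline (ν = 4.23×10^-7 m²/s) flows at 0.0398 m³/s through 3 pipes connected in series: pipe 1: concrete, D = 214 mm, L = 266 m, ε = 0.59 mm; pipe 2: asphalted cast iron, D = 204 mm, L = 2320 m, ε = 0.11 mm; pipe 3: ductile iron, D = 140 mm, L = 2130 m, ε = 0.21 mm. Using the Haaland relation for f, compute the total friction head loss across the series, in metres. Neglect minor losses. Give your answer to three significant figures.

Pipe 1: V = 1.107 m/s, Re = 5.60×10^5, ε/D = 0.00276, f = 0.02584, h_1 = f(L/D)V²/2g = 2.004 m
Pipe 2: V = 1.218 m/s, Re = 5.87×10^5, ε/D = 5.39×10^-4, f = 0.01771, h_2 = f(L/D)V²/2g = 15.22 m
Pipe 3: V = 2.585 m/s, Re = 8.56×10^5, ε/D = 0.00150, f = 0.02200, h_3 = f(L/D)V²/2g = 114.1 m
Series → Q common, losses add: H = Σh = 131.3 m

H ≈ 131 m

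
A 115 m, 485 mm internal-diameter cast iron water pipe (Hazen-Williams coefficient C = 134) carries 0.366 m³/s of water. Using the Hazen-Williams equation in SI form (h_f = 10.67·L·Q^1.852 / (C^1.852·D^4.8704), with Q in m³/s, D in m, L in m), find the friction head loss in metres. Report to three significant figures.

h_f ≈ 0.744 m

h_f = 10.67·115·0.366^1.852 / (134^1.852·0.485^4.8704) = 0.7440 m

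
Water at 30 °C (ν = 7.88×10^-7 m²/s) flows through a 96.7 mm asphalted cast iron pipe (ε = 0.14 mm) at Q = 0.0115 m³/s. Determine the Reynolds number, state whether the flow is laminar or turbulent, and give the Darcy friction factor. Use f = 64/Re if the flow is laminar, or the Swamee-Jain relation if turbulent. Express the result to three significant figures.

V = 4Q/(πD²) = 1.566 m/s
Re = VD/ν = 1.566·0.0967/7.88×10^-7 = 1.92×10^5
Re > 4000 → turbulent; ε/D = 0.00145
Swamee-Jain: f = 0.02285

Re ≈ 1.92×10^5; turbulent; f ≈ 0.0228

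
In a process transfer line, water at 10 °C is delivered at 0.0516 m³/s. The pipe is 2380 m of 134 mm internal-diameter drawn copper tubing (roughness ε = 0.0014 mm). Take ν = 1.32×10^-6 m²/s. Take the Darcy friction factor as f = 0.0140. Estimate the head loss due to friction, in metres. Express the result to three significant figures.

h_f ≈ 170 m

V = 4Q/(πD²) = 4·0.0516/(π·0.134²) = 3.659 m/s
h_f = f(L/D)V²/(2g) = 0.01400·(2380/0.134)·3.659²/(2·9.81) = 169.7 m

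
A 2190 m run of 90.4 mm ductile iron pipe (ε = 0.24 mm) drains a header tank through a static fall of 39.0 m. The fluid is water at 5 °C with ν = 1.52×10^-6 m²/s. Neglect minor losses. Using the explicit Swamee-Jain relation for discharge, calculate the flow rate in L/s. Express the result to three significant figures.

Q ≈ 6.89 L/s

Swamee-Jain (Type II): Q = -0.965·√(gD⁵h_f/L)·ln[ε/(3.7D) + √(3.17ν²L/(gD³h_f))]
√(gD⁵h_f/L) = √(9.81·0.0904⁵·39.0/2190) = 0.001027
ε/(3.7D) = 7.18×10^-4; √(3.17ν²L/(gD³h_f)) = 2.38×10^-4
Q = -0.965·0.001027·ln(9.558×10^-4) = 0.006891 m³/s
Check: V = 1.07 m/s, Re = 6.39×10^4, f = 0.02769, h_f = 39.4 m ≈ 39.0 m ✓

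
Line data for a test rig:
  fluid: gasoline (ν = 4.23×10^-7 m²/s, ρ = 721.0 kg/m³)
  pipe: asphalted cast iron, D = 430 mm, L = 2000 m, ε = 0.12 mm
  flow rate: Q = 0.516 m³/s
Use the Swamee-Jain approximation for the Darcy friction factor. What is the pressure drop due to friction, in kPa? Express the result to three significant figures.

V = 4Q/(πD²) = 4·0.516/(π·0.430²) = 3.553 m/s
Re = VD/ν = 3.553·0.430/4.23×10^-7 = 3.61×10^6 → turbulent
ε/D = 0.12/430 = 2.79×10^-4
Swamee-Jain: f = 0.01500
h_f = f(L/D)V²/(2g) = 0.01500·(2000/0.430)·3.553²/(2·9.81) = 44.89 m
Δp = ρg·h_f = 721.0·9.81·44.89 = 317.5 kPa

Δp ≈ 317 kPa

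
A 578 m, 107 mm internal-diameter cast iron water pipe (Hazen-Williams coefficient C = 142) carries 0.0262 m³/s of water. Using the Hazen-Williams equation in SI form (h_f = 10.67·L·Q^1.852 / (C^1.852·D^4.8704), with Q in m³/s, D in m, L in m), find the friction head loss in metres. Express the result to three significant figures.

h_f = 10.67·578·0.0262^1.852 / (142^1.852·0.107^4.8704) = 40.00 m

h_f ≈ 40.0 m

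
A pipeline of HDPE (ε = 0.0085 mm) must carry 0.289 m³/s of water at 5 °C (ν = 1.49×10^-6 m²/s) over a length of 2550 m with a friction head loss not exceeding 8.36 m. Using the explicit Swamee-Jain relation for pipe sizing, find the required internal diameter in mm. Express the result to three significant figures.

Swamee-Jain (Type III): D = 0.66·[ε^1.25·(LQ²/(gh_f))^4.75 + ν·Q^9.4·(L/(gh_f))^5.2]^0.04
LQ²/(gh_f) = 2.597; L/(gh_f) = 31.09
Term 1 = ε^1.25·(…)^4.75 = 4.27×10^-5; Term 2 = ν·Q^9.4·(…)^5.2 = 7.37×10^-4
D = 0.66·(4.27×10^-5 + 7.37×10^-4)^0.04 = 0.4957 m = 496 mm
Check: V = 1.50 m/s, Re = 4.98×10^5, f = 0.01337, h_f = 7.86 m ≈ 8.36 m ✓

D ≈ 496 mm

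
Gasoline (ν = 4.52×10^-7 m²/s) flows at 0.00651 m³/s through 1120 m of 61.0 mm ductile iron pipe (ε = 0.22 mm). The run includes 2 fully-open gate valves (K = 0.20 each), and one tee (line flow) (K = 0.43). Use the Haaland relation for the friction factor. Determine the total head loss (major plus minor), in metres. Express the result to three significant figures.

H_L ≈ 130 m

V = 4Q/(πD²) = 2.228 m/s; V²/2g = 0.2529 m
Re = 3.01×10^5, ε/D = 0.00361 → f = 0.02799 (Haaland)
Major: h_f = f(L/D)·V²/2g = 0.02799·18361·0.2529 = 130.0 m
Minor: ΣK = 0.830; h_m = ΣK·V²/2g = 0.2099 m
Total H_L = 130.0 + 0.2099 = 130.2 m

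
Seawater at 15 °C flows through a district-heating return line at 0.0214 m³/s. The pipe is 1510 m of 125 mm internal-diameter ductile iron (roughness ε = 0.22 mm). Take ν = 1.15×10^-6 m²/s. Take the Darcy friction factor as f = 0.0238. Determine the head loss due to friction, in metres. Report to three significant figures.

V = 4Q/(πD²) = 4·0.0214/(π·0.125²) = 1.744 m/s
h_f = f(L/D)V²/(2g) = 0.02380·(1510/0.125)·1.744²/(2·9.81) = 44.56 m

h_f ≈ 44.6 m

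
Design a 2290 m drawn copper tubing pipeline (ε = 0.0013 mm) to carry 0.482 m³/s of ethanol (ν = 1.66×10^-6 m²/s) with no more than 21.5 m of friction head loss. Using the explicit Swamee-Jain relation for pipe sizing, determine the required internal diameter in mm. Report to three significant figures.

D ≈ 484 mm

Swamee-Jain (Type III): D = 0.66·[ε^1.25·(LQ²/(gh_f))^4.75 + ν·Q^9.4·(L/(gh_f))^5.2]^0.04
LQ²/(gh_f) = 2.522; L/(gh_f) = 10.86
Term 1 = ε^1.25·(…)^4.75 = 3.56×10^-6; Term 2 = ν·Q^9.4·(…)^5.2 = 4.23×10^-4
D = 0.66·(3.56×10^-6 + 4.23×10^-4)^0.04 = 0.4839 m = 484 mm
Check: V = 2.62 m/s, Re = 7.64×10^5, f = 0.01221, h_f = 20.2 m ≈ 21.5 m ✓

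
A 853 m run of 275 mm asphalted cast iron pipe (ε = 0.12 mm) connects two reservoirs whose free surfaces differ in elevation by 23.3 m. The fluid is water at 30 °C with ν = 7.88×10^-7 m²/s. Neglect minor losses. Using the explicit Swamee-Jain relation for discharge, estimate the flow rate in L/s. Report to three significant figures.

Q ≈ 176 L/s

Swamee-Jain (Type II): Q = -0.965·√(gD⁵h_f/L)·ln[ε/(3.7D) + √(3.17ν²L/(gD³h_f))]
√(gD⁵h_f/L) = √(9.81·0.275⁵·23.3/853) = 0.02053
ε/(3.7D) = 1.18×10^-4; √(3.17ν²L/(gD³h_f)) = 1.88×10^-5
Q = -0.965·0.02053·ln(1.367×10^-4) = 0.1763 m³/s
Check: V = 2.97 m/s, Re = 1.04×10^6, f = 0.01683, h_f = 23.4 m ≈ 23.3 m ✓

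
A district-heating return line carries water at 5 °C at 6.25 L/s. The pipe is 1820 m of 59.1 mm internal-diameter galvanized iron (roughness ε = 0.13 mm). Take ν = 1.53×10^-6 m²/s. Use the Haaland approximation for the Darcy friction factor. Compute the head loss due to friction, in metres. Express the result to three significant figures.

h_f ≈ 209 m

V = 4Q/(πD²) = 4·0.00625/(π·0.0591²) = 2.278 m/s
Re = VD/ν = 2.278·0.0591/1.53×10^-6 = 8.80×10^4 → turbulent
ε/D = 0.13/59.1 = 0.00220
Haaland: f = 0.02567
h_f = f(L/D)V²/(2g) = 0.02567·(1820/0.0591)·2.278²/(2·9.81) = 209.2 m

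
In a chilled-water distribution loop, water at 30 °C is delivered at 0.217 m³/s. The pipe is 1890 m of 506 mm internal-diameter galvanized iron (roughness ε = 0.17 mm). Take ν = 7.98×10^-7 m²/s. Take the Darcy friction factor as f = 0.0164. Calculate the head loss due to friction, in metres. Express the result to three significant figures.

V = 4Q/(πD²) = 4·0.217/(π·0.506²) = 1.079 m/s
h_f = f(L/D)V²/(2g) = 0.01640·(1890/0.506)·1.079²/(2·9.81) = 3.636 m

h_f ≈ 3.64 m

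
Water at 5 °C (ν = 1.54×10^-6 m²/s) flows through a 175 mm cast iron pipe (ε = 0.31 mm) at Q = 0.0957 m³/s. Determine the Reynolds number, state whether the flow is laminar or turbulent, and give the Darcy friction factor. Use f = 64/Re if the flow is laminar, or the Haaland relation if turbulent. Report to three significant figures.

Re ≈ 4.52×10^5; turbulent; f ≈ 0.0231

V = 4Q/(πD²) = 3.979 m/s
Re = VD/ν = 3.979·0.175/1.54×10^-6 = 4.52×10^5
Re > 4000 → turbulent; ε/D = 0.00177
Haaland: f = 0.02312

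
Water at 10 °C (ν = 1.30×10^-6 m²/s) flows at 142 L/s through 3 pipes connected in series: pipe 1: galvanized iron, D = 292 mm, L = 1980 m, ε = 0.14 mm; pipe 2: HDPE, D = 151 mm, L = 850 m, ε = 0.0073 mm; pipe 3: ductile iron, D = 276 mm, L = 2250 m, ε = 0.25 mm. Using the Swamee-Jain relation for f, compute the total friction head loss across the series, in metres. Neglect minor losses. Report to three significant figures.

Pipe 1: V = 2.120 m/s, Re = 4.76×10^5, ε/D = 4.79×10^-4, f = 0.01769, h_1 = f(L/D)V²/2g = 27.49 m
Pipe 2: V = 7.929 m/s, Re = 9.21×10^5, ε/D = 4.83×10^-5, f = 0.01277, h_2 = f(L/D)V²/2g = 230.4 m
Pipe 3: V = 2.373 m/s, Re = 5.04×10^5, ε/D = 9.06×10^-4, f = 0.01993, h_3 = f(L/D)V²/2g = 46.65 m
Series → Q common, losses add: H = Σh = 304.6 m

H ≈ 305 m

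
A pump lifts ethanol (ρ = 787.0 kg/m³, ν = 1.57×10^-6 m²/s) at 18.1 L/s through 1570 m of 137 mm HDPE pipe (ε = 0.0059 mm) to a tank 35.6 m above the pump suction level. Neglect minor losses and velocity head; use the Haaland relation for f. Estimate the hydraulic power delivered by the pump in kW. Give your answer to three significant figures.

P_hyd ≈ 7.16 kW

V = 4Q/(πD²) = 1.228 m/s; Re = 1.07×10^5; ε/D = 4.31×10^-5; f = 0.01776
h_f = f(L/D)V²/2g = 15.64 m
Total head H = z + h_f = 35.6 + 15.64 = 51.24 m
P_hyd = ρgQH = 787.0·9.81·0.0181·51.24 = 7.160 kW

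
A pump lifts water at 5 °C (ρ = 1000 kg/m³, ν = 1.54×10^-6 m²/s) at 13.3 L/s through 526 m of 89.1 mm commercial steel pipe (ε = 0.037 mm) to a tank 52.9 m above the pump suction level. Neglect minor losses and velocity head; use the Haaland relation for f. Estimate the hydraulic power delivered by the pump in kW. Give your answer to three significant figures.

V = 4Q/(πD²) = 2.133 m/s; Re = 1.23×10^5; ε/D = 4.15×10^-4; f = 0.01917
h_f = f(L/D)V²/2g = 26.25 m
Total head H = z + h_f = 52.9 + 26.25 = 79.15 m
P_hyd = ρgQH = 1000·9.81·0.0133·79.15 = 10.33 kW

P_hyd ≈ 10.3 kW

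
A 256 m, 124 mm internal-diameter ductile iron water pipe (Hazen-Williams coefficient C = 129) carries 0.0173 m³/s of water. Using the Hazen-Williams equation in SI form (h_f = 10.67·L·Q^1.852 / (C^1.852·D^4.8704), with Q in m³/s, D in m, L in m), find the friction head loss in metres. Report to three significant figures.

h_f ≈ 4.78 m

h_f = 10.67·256·0.0173^1.852 / (129^1.852·0.124^4.8704) = 4.785 m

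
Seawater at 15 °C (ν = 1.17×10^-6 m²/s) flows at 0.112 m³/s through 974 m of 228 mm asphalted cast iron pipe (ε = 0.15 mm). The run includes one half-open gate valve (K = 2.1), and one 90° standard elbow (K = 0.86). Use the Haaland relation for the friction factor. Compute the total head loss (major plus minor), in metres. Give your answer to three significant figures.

V = 4Q/(πD²) = 2.743 m/s; V²/2g = 0.3835 m
Re = 5.35×10^5, ε/D = 6.58×10^-4 → f = 0.01847 (Haaland)
Major: h_f = f(L/D)·V²/2g = 0.01847·4272·0.3835 = 30.26 m
Minor: ΣK = 2.96; h_m = ΣK·V²/2g = 1.135 m
Total H_L = 30.26 + 1.135 = 31.40 m

H_L ≈ 31.4 m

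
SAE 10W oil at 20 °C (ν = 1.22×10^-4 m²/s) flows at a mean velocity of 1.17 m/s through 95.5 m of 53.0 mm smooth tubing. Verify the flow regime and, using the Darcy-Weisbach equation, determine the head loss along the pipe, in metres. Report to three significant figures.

h_f ≈ 15.8 m

Re = VD/ν = 1.17·0.05300/1.22×10^-4 = 508 → laminar (Re < 2300)
f = 64/Re = 0.1259
h_f = f(L/D)V²/(2g) = 0.1259·(95.5/0.05300)·1.17²/(2·9.81) = 15.83 m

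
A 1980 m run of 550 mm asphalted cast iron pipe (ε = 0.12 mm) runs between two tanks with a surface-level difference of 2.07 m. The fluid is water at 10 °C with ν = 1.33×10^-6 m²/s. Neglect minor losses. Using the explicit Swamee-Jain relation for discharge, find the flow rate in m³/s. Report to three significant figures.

Q ≈ 0.199 m³/s

Swamee-Jain (Type II): Q = -0.965·√(gD⁵h_f/L)·ln[ε/(3.7D) + √(3.17ν²L/(gD³h_f))]
√(gD⁵h_f/L) = √(9.81·0.550⁵·2.07/1980) = 0.02272
ε/(3.7D) = 5.90×10^-5; √(3.17ν²L/(gD³h_f)) = 5.73×10^-5
Q = -0.965·0.02272·ln(1.163×10^-4) = 0.1986 m³/s
Check: V = 0.836 m/s, Re = 3.46×10^5, f = 0.01621, h_f = 2.08 m ≈ 2.07 m ✓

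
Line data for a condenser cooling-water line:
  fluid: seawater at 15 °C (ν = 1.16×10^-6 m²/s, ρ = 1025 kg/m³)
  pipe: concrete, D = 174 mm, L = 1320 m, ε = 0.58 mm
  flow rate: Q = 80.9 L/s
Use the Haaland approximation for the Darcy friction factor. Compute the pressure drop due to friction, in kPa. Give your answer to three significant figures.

Δp ≈ 1230 kPa

V = 4Q/(πD²) = 4·0.0809/(π·0.174²) = 3.402 m/s
Re = VD/ν = 3.402·0.174/1.16×10^-6 = 5.10×10^5 → turbulent
ε/D = 0.58/174 = 0.00333
Haaland: f = 0.02723
h_f = f(L/D)V²/(2g) = 0.02723·(1320/0.174)·3.402²/(2·9.81) = 121.9 m
Δp = ρg·h_f = 1025·9.81·121.9 = 1226 kPa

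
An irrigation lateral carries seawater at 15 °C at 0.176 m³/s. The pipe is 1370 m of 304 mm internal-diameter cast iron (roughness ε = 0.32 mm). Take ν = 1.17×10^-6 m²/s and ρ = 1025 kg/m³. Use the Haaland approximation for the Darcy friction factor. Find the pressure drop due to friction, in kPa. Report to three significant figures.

V = 4Q/(πD²) = 4·0.176/(π·0.304²) = 2.425 m/s
Re = VD/ν = 2.425·0.304/1.17×10^-6 = 6.30×10^5 → turbulent
ε/D = 0.32/304 = 0.00105
Haaland: f = 0.02033
h_f = f(L/D)V²/(2g) = 0.02033·(1370/0.304)·2.425²/(2·9.81) = 27.45 m
Δp = ρg·h_f = 1025·9.81·27.45 = 276.0 kPa

Δp ≈ 276 kPa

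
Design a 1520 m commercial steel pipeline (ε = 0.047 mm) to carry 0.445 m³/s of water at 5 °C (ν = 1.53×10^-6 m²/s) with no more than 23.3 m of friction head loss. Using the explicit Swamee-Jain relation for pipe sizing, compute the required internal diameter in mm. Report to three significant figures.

Swamee-Jain (Type III): D = 0.66·[ε^1.25·(LQ²/(gh_f))^4.75 + ν·Q^9.4·(L/(gh_f))^5.2]^0.04
LQ²/(gh_f) = 1.317; L/(gh_f) = 6.650
Term 1 = ε^1.25·(…)^4.75 = 1.44×10^-5; Term 2 = ν·Q^9.4·(…)^5.2 = 1.44×10^-5
D = 0.66·(1.44×10^-5 + 1.44×10^-5)^0.04 = 0.4344 m = 434 mm
Check: V = 3.00 m/s, Re = 8.52×10^5, f = 0.01381, h_f = 22.2 m ≈ 23.3 m ✓

D ≈ 434 mm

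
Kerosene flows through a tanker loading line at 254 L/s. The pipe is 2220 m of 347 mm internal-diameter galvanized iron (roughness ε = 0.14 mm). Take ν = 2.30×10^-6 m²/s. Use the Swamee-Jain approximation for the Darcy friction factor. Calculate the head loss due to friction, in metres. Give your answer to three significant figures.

V = 4Q/(πD²) = 4·0.254/(π·0.347²) = 2.686 m/s
Re = VD/ν = 2.686·0.347/2.30×10^-6 = 4.05×10^5 → turbulent
ε/D = 0.14/347 = 4.03×10^-4
Swamee-Jain: f = 0.01736
h_f = f(L/D)V²/(2g) = 0.01736·(2220/0.347)·2.686²/(2·9.81) = 40.85 m

h_f ≈ 40.8 m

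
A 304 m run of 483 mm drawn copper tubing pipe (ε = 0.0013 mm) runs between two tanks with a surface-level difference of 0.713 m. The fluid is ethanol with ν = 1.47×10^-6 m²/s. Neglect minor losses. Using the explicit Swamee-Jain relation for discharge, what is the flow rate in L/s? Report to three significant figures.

Swamee-Jain (Type II): Q = -0.965·√(gD⁵h_f/L)·ln[ε/(3.7D) + √(3.17ν²L/(gD³h_f))]
√(gD⁵h_f/L) = √(9.81·0.483⁵·0.713/304) = 0.02459
ε/(3.7D) = 7.27×10^-7; √(3.17ν²L/(gD³h_f)) = 5.14×10^-5
Q = -0.965·0.02459·ln(5.213×10^-5) = 0.2340 m³/s
Check: V = 1.28 m/s, Re = 4.20×10^5, f = 0.01355, h_f = 0.709 m ≈ 0.713 m ✓

Q ≈ 234 L/s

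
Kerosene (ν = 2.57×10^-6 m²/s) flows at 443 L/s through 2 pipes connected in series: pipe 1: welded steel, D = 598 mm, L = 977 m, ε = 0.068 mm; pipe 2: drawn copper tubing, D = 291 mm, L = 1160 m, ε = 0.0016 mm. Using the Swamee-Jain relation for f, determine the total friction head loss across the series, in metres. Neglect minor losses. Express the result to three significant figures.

Pipe 1: V = 1.577 m/s, Re = 3.67×10^5, ε/D = 1.14×10^-4, f = 0.01517, h_1 = f(L/D)V²/2g = 3.142 m
Pipe 2: V = 6.661 m/s, Re = 7.54×10^5, ε/D = 5.50×10^-6, f = 0.01229, h_2 = f(L/D)V²/2g = 110.8 m
Series → Q common, losses add: H = Σh = 114.0 m

H ≈ 114 m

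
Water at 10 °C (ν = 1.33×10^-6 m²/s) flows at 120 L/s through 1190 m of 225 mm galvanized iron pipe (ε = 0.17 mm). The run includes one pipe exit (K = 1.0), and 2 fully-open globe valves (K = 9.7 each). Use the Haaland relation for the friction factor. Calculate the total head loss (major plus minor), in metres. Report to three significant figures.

H_L ≈ 56.2 m

V = 4Q/(πD²) = 3.018 m/s; V²/2g = 0.4643 m
Re = 5.11×10^5, ε/D = 7.56×10^-4 → f = 0.01902 (Haaland)
Major: h_f = f(L/D)·V²/2g = 0.01902·5289·0.4643 = 46.70 m
Minor: ΣK = 20.4; h_m = ΣK·V²/2g = 9.471 m
Total H_L = 46.70 + 9.471 = 56.17 m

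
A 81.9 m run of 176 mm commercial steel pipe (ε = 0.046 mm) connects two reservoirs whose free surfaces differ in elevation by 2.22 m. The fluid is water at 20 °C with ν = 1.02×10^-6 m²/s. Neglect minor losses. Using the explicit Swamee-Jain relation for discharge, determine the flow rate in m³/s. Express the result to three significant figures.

Swamee-Jain (Type II): Q = -0.965·√(gD⁵h_f/L)·ln[ε/(3.7D) + √(3.17ν²L/(gD³h_f))]
√(gD⁵h_f/L) = √(9.81·0.176⁵·2.22/81.9) = 0.006701
ε/(3.7D) = 7.06×10^-5; √(3.17ν²L/(gD³h_f)) = 4.77×10^-5
Q = -0.965·0.006701·ln(1.183×10^-4) = 0.05847 m³/s
Check: V = 2.40 m/s, Re = 4.15×10^5, f = 0.01630, h_f = 2.23 m ≈ 2.22 m ✓

Q ≈ 0.0585 m³/s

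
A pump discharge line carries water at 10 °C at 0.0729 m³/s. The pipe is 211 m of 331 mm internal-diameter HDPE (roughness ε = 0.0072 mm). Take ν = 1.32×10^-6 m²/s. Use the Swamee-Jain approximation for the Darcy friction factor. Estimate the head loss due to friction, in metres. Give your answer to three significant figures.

V = 4Q/(πD²) = 4·0.0729/(π·0.331²) = 0.8472 m/s
Re = VD/ν = 0.8472·0.331/1.32×10^-6 = 2.12×10^5 → turbulent
ε/D = 0.0072/331 = 2.18×10^-5
Swamee-Jain: f = 0.01556
h_f = f(L/D)V²/(2g) = 0.01556·(211/0.331)·0.8472²/(2·9.81) = 0.3628 m

h_f ≈ 0.363 m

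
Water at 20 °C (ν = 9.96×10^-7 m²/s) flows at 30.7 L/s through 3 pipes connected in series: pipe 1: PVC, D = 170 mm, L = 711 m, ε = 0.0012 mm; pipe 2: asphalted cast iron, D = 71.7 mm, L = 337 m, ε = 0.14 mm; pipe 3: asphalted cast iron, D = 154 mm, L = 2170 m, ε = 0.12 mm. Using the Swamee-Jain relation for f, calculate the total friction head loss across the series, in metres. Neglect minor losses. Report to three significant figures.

Pipe 1: V = 1.353 m/s, Re = 2.31×10^5, ε/D = 7.06×10^-6, f = 0.01518, h_1 = f(L/D)V²/2g = 5.919 m
Pipe 2: V = 7.603 m/s, Re = 5.47×10^5, ε/D = 0.00195, f = 0.02372, h_2 = f(L/D)V²/2g = 328.5 m
Pipe 3: V = 1.648 m/s, Re = 2.55×10^5, ε/D = 7.79×10^-4, f = 0.01996, h_3 = f(L/D)V²/2g = 38.93 m
Series → Q common, losses add: H = Σh = 373.4 m

H ≈ 373 m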